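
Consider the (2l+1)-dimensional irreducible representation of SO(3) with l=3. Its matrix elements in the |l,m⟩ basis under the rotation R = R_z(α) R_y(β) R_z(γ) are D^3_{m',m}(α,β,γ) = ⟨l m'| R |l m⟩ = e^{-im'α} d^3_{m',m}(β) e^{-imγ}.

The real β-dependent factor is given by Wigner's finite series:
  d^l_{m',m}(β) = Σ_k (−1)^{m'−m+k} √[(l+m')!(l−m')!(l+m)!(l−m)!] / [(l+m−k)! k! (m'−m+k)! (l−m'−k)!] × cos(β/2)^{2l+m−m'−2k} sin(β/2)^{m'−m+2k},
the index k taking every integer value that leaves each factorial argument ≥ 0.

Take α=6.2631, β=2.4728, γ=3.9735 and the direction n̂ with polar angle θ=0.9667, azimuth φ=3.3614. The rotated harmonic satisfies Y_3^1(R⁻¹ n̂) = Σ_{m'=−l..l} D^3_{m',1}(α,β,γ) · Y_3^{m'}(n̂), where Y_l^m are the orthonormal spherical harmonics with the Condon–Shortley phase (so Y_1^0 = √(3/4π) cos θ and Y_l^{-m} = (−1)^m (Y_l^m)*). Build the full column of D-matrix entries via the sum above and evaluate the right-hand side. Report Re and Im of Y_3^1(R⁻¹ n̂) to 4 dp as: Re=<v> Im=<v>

Need the full column D^3_{m',1} for m'=−3..3 at α=6.2631, β=2.4728, γ=3.9735.
cos(β/2)=0.328199, sin(β/2)=0.944609
d^3_{-3,1}: single k=4 term ⇒ +0.332145;  D = -0.208497+0.258552i
d^3_{-2,1}: k∈[3..4] ⇒ +0.188451 -0.780543 = -0.592092;  D = +0.380856-0.453346i
d^3_{-1,1}: k∈[2..4] ⇒ +0.062116 -0.686076 +0.710414 = +0.086454;  D = -0.056929+0.065065i
d^3_{0,1}: k∈[1..3] ⇒ +0.012460 -0.309656 +0.855042 = +0.557846;  D = -0.375691+0.412370i
d^3_{1,1}: k∈[0..2] ⇒ +0.001250 -0.082821 +0.514557 = +0.432985;  D = -0.297971+0.314149i
d^3_{2,1}: k∈[0..1] ⇒ -0.011375 +0.188451 = +0.177076;  D = -0.124415+0.126003i
d^3_{3,1}: single k=0 term ⇒ +0.040096;  D = -0.028739+0.027960i
Y_3^{m'}(θ=0.9667,φ=3.3614) and Σ D·Y over m':
  (-0.2085+0.2586i)·(-0.1838+0.1425i)  (+0.3809-0.4533i)·(+0.3558-0.1673i)  (-0.0569+0.0651i)·(-0.1592+0.0356i)  (-0.3757+0.4124i)·(-0.2940+0.0000i)  (-0.2980+0.3141i)·(+0.1592+0.0356i)  (-0.1244+0.1260i)·(+0.3558+0.1673i)  (-0.0287+0.0280i)·(+0.1838+0.1425i)
Y_3^1(R⁻¹ n̂) = +0.045092-0.371416i

Re=0.0451 Im=-0.3714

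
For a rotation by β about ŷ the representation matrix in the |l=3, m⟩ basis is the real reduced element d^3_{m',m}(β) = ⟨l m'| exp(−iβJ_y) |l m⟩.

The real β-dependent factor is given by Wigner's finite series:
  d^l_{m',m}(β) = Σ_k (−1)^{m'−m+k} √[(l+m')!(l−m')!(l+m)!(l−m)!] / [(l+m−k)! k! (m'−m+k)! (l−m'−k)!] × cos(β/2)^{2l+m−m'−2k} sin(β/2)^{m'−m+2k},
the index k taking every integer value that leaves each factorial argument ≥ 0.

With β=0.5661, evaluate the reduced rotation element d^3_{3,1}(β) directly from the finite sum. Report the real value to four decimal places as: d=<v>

d^3_{3,1}(β=0.5661) via Wigner's sum:
With c≡cos(β/2)=0.960208 and s≡sin(β/2)=0.279286, N=[720·1·24·2]^{1/2}=185.903201
k∈{0} keeps every argument non-negative
  k=0: (−1)^2·185.9032/(48)·0.9602^4·0.2793^2 = +0.256805
d^3_{3,1}(0.5661) = +0.256805

d=0.2568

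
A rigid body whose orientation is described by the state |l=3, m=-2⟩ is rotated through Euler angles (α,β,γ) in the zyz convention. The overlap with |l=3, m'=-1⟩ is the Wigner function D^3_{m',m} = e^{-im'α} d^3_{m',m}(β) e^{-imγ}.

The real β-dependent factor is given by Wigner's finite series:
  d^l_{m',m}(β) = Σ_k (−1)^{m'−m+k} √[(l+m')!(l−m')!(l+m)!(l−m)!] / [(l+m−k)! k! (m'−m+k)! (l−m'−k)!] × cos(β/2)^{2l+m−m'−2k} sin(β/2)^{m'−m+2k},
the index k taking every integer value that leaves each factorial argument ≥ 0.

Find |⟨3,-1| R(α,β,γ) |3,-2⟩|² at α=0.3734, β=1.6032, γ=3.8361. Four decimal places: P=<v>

P=0.1759

Split into d^3_{-1,-2}(β=1.6032) × two z-phases.
With c≡cos(β/2)=0.695558 and s≡sin(β/2)=0.718470, N=[2·24·1·120]^{1/2}=75.894664
k∈{0,1} keeps every argument non-negative
  k=0: (−1)^1·75.8947/(24)·0.6956^5·0.7185^1 = -0.369892
  k=1: (−1)^2·75.8947/(12)·0.6956^3·0.7185^3 = +0.789325
d^3_{-1,-2}(1.6032) = -0.369892 +0.789325 = +0.419433
|D^3_{-1,-2}|² = |d^3_{-1,-2}(β)|² = (+0.419433)² = 0.175924 (the z-rotation phases have unit modulus)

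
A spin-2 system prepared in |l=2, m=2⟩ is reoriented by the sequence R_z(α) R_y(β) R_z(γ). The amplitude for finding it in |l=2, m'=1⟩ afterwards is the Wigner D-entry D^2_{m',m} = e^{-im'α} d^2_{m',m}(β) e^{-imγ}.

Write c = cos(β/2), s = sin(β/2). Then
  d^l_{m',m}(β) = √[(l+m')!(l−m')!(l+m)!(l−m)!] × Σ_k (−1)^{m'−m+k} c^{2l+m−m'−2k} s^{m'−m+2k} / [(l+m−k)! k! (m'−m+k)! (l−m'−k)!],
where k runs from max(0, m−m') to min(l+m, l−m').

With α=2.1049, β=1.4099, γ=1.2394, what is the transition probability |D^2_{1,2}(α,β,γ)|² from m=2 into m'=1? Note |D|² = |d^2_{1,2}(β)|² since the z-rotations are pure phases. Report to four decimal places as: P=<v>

D^2_{1,2}(2.1049,1.4099,1.2394) = e^{-i·1·2.1049}·d^2_{1,2}(1.4099)·e^{-i·2·1.2394}. Compute d first:
With c≡cos(β/2)=0.761644 and s≡sin(β/2)=0.647996, N=[6·1·24·1]^{1/2}=12.000000
k: max(0,(2)−(1))=1 … min(2+(2),2−(1))=1
  k=1: (−1)^0·12.0000/(6)·0.7616^3·0.6480^1 = +0.572609
d^2_{1,2}(1.4099) = +0.572609
|D^2_{1,2}|² = |d^2_{1,2}(β)|² = (+0.572609)² = 0.327881 (the z-rotation phases have unit modulus)

P=0.3279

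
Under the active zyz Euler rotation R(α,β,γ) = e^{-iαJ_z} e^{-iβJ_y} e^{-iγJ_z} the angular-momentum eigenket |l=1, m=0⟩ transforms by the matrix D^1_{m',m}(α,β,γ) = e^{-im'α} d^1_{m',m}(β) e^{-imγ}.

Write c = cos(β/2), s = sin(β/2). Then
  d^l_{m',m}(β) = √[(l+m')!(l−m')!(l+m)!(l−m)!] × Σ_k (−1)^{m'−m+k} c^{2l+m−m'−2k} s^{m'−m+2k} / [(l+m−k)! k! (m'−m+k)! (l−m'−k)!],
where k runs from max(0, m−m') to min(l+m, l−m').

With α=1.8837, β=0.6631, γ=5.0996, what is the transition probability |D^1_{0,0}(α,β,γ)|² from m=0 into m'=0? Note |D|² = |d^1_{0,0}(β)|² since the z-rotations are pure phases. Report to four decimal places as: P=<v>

D^1_{0,0}(1.8837,0.6631,5.0996) = e^{-i·0·1.8837}·d^1_{0,0}(0.6631)·e^{-i·0·5.0996}. Compute d first:
With c≡cos(β/2)=0.945539 and s≡sin(β/2)=0.325509, N=[1·1·1·1]^{1/2}=1.000000
k: max(0,(0)−(0))=0 … min(1+(0),1−(0))=1
  k=0: (−1)^0·1.0000/(1)·0.9455^2·0.3255^0 = +0.894044
  k=1: (−1)^1·1.0000/(1)·0.9455^0·0.3255^2 = -0.105956
d^1_{0,0}(0.6631) = +0.894044 -0.105956 = +0.788088
|D^1_{0,0}|² = |d^1_{0,0}(β)|² = (+0.788088)² = 0.621082 (the z-rotation phases have unit modulus)

P=0.6211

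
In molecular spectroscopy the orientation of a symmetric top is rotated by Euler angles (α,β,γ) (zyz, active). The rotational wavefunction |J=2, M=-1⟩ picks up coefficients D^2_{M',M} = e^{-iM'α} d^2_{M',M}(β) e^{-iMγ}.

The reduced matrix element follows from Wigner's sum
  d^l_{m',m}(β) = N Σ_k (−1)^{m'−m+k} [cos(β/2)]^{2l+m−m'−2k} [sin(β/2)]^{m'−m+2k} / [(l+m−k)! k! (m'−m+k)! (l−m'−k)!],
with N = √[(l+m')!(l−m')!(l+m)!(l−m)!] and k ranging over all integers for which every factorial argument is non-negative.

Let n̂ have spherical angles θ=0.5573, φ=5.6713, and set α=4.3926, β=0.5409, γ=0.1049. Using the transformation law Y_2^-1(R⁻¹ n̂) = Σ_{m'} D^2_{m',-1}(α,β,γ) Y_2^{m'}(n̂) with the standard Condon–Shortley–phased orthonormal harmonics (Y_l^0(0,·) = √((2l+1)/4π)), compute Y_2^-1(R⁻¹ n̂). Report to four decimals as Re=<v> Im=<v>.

Re=-0.1567 Im=-0.3336

Need the full column D^2_{m',-1} for m'=−2..2 at α=4.3926, β=0.5409, γ=0.1049.
cos(β/2)=0.963651, sin(β/2)=0.267165
d^2_{-2,-1}: single k=1 term ⇒ +0.478155;  D = -0.411420+0.243651i
d^2_{-1,-1}: k∈[0..1] ⇒ +0.862340 -0.198847 = +0.663493;  D = -0.141483-0.648233i
d^2_{0,-1}: k∈[0..1] ⇒ -0.585618 +0.045013 = -0.540605;  D = -0.537634-0.056606i
d^2_{1,-1}: k∈[0..1] ⇒ +0.198847 -0.005095 = +0.193753;  D = -0.079833+0.176541i
d^2_{2,-1}: single k=0 term ⇒ -0.036753;  D = +0.027029+0.024903i
Y_2^{m'}(θ=0.5573,φ=5.6713) and Σ D·Y over m':
  (-0.4114+0.2437i)·(+0.0367+0.1016i)  (-0.1415-0.6482i)·(+0.2839+0.1992i)  (-0.5376-0.0566i)·(+0.3661+0.0000i)  (-0.0798+0.1765i)·(-0.2839+0.1992i)  (+0.0270+0.0249i)·(+0.0367-0.1016i)
Y_2^-1(R⁻¹ n̂) = -0.156729-0.333607i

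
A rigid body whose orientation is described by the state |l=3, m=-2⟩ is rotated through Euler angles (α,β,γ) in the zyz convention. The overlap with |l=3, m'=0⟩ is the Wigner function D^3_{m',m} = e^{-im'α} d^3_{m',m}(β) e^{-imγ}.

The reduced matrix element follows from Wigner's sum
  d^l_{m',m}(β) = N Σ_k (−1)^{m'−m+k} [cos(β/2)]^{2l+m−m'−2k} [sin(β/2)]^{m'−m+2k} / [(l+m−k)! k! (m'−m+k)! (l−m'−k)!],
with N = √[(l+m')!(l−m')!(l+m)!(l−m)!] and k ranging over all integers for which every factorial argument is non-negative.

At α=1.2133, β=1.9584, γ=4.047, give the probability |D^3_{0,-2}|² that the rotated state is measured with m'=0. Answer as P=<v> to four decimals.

First d^3_{0,-2}(β=1.9584), then the phase factors e^{-i(0)α} and e^{-i(-2)γ}:
Half-angle: c=0.557687, s=0.830051. N=√(6·6·1·120)=65.726707
k∈{0,1} keeps every argument non-negative
  k=0: (−1)^2·65.7267/(12)·0.5577^4·0.8301^2 = +0.365033
  k=1: (−1)^3·65.7267/(12)·0.5577^2·0.8301^4 = -0.808652
d^3_{0,-2}(1.9584) = +0.365033 -0.808652 = -0.443619
|D^3_{0,-2}|² = |d^3_{0,-2}(β)|² = (-0.443619)² = 0.196797 (the z-rotation phases have unit modulus)

P=0.1968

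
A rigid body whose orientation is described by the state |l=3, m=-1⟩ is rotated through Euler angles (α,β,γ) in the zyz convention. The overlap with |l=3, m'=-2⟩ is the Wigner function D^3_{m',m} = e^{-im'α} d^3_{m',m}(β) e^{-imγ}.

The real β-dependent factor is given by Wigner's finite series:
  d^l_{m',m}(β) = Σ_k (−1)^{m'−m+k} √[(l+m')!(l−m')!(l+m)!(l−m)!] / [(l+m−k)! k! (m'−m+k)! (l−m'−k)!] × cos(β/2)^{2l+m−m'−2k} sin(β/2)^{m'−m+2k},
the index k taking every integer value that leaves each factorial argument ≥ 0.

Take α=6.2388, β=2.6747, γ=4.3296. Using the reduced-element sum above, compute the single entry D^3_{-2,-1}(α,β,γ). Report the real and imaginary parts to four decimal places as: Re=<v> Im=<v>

Re=0.0318 Im=0.0624

D^3_{-2,-1}(6.2388,2.6747,4.3296) = e^{-i·-2·6.2388}·d^3_{-2,-1}(2.6747)·e^{-i·-1·4.3296}. Compute d first:
c=cos(2.6747/2)=0.231332, s=sin(2.6747/2)=0.972875; N=√[1·120·2·24]=75.894664
k∈{1,2} keeps every argument non-negative
  k=1: (−1)^0·75.8947/(24)·0.2313^5·0.9729^1 = +0.002038
  k=2: (−1)^1·75.8947/(12)·0.2313^3·0.9729^3 = -0.072095
d^3_{-2,-1}(2.6747) = +0.002038 -0.072095 = -0.070057
Attach z-rotation phases: D = e^{-i(-2)(6.2388)}·(-0.070057)·e^{-i(-1)(4.3296)} = +0.031825+0.062411i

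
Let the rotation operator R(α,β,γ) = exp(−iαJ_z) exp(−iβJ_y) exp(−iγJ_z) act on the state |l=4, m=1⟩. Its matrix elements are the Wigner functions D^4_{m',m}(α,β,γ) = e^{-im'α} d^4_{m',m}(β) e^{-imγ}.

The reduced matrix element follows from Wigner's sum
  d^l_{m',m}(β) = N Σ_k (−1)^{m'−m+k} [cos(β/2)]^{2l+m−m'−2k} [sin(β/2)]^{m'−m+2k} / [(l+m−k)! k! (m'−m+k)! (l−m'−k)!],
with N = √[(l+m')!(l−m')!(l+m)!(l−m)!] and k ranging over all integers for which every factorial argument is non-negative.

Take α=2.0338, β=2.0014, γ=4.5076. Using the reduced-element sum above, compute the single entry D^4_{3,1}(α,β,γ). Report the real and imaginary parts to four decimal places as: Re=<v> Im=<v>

Re=0.1601 Im=-0.3934

Split into d^4_{3,1}(β=2.0014) × two z-phases.
With c≡cos(β/2)=0.539713 and s≡sin(β/2)=0.841849, N=[5040·1·120·6]^{1/2}=1904.940944
k: max(0,(1)−(3))=0 … min(4+(1),4−(3))=1
  k=0: (−1)^2·1904.9409/(240)·0.5397^6·0.8418^2 = +0.139033
  k=1: (−1)^3·1904.9409/(144)·0.5397^4·0.8418^4 = -0.563778
d^4_{3,1}(2.0014) = +0.139033 -0.563778 = -0.424745
Phases: e^{-i·(3)·2.0338}=+0.983523+0.180786i, e^{-i·(1)·4.5076}=-0.203361+0.979104i ⇒ D=+0.160136-0.393401i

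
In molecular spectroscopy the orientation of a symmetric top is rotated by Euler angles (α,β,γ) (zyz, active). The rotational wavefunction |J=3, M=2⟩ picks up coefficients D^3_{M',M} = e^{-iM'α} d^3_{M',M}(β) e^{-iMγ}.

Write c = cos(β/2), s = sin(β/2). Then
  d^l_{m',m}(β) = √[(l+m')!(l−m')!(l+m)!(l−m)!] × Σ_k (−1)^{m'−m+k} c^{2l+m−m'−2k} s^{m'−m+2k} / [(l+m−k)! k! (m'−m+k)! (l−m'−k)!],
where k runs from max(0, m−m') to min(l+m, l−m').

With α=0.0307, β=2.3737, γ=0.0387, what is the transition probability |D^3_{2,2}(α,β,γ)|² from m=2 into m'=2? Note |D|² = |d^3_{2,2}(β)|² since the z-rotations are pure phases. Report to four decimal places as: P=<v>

Split into d^3_{2,2}(β=2.3737) × two z-phases.
Half-angle: c=0.374582, s=0.927194. N=√(120·1·120·1)=120.000000
k∈{0,1} keeps every argument non-negative
  k=0: (−1)^0·120.0000/(120)·0.3746^6·0.9272^0 = +0.002762
  k=1: (−1)^1·120.0000/(24)·0.3746^4·0.9272^2 = -0.084625
d^3_{2,2}(2.3737) = +0.002762 -0.084625 = -0.081863
|D^3_{2,2}|² = |d^3_{2,2}(β)|² = (-0.081863)² = 0.006702 (the z-rotation phases have unit modulus)

P=0.0067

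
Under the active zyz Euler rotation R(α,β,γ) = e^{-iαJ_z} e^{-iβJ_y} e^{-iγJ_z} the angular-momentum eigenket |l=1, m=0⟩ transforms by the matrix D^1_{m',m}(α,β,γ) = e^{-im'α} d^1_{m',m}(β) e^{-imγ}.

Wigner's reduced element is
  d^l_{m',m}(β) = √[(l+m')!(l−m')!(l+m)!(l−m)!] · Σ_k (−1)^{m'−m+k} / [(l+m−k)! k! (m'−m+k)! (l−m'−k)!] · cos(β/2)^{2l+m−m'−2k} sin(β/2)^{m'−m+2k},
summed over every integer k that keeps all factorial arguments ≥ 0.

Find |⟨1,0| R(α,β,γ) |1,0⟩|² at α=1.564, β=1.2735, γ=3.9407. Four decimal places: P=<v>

D^1_{0,0}(1.564,1.2735,3.9407) = e^{-i·0·1.564}·d^1_{0,0}(1.2735)·e^{-i·0·3.9407}. Compute d first:
c=cos(1.2735/2)=0.804032, s=sin(1.2735/2)=0.594585; N=√[1·1·1·1]=1.000000
k: max(0,(0)−(0))=0 … min(1+(0),1−(0))=1
  k=0: (−1)^0·1.0000/(1)·0.8040^2·0.5946^0 = +0.646468
  k=1: (−1)^1·1.0000/(1)·0.8040^0·0.5946^2 = -0.353532
d^1_{0,0}(1.2735) = +0.646468 -0.353532 = +0.292936
|D^1_{0,0}|² = |d^1_{0,0}(β)|² = (+0.292936)² = 0.085812 (the z-rotation phases have unit modulus)

P=0.0858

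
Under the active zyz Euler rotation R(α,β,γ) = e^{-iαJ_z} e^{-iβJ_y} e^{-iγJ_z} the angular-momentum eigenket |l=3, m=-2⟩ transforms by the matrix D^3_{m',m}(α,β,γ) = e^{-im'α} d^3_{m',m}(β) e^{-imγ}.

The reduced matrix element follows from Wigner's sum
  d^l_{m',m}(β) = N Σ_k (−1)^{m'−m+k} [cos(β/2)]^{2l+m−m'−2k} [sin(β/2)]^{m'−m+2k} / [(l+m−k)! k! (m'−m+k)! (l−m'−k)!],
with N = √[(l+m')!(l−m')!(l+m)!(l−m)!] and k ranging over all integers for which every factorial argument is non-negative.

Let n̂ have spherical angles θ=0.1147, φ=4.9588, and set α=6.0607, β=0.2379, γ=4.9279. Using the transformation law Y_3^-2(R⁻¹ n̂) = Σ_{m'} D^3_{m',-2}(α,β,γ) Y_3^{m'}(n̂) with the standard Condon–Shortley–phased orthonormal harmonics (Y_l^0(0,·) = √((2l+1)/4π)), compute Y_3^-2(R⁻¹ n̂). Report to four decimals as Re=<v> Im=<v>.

Re=-0.0369 Im=0.0243

Need the full column D^3_{m',-2} for m'=−3..3 at α=6.0607, β=0.2379, γ=4.9279.
cos(β/2)=0.992934, sin(β/2)=0.118670
d^3_{-3,-2}: single k=1 term ⇒ +0.280554;  D = -0.272749+0.065716i
d^3_{-2,-2}: k∈[0..1] ⇒ +0.958345 -0.068443 = +0.889901;  D = -0.889815+0.012412i
d^3_{-1,-2}: k∈[0..1] ⇒ -0.362194 +0.010347 = -0.351847;  D = +0.344224+0.072842i
d^3_{0,-2}: k∈[0..1] ⇒ +0.074976 -0.001071 = +0.073905;  D = -0.067146-0.030877i
d^3_{1,-2}: k∈[0..1] ⇒ -0.010347 +0.000074 = -0.010273;  D = +0.008156+0.006246i
d^3_{2,-2}: k∈[0..1] ⇒ +0.000978 -0.000003 = +0.000975;  D = -0.000624-0.000749i
d^3_{3,-2}: single k=0 term ⇒ -0.000057;  D = +0.000026+0.000051i
Y_3^{m'}(θ=0.1147,φ=4.9588) and Σ D·Y over m':
  (-0.2727+0.0657i)·(-0.0004-0.0005i)  (-0.8898+0.0124i)·(-0.0117+0.0063i)  (+0.3442+0.0728i)·(+0.0355+0.1411i)  (-0.0671-0.0309i)·(+0.7172+0.0000i)  (+0.0082+0.0062i)·(-0.0355+0.1411i)  (-0.0006-0.0007i)·(-0.0117-0.0063i)  (+0.0000+0.0001i)·(+0.0004-0.0005i)
Y_3^-2(R⁻¹ n̂) = -0.036892+0.024319i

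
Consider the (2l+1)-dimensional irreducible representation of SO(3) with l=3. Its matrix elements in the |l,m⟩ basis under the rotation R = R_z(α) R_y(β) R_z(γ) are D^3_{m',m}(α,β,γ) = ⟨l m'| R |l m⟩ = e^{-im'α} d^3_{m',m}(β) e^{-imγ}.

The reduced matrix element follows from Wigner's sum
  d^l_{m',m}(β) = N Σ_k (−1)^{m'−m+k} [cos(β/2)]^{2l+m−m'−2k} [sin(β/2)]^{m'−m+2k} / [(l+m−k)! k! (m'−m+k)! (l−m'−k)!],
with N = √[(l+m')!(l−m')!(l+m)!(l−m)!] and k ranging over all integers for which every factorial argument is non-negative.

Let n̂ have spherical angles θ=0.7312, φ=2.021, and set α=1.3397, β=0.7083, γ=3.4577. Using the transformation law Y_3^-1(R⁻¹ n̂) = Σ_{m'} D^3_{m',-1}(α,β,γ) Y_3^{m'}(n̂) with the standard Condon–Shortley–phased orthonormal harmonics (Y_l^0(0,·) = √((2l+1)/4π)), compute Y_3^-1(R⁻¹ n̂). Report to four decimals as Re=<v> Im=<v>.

Re=-0.0446 Im=0.4251

Need the full column D^3_{m',-1} for m'=−3..3 at α=1.3397, β=0.7083, γ=3.4577.
cos(β/2)=0.937942, sin(β/2)=0.346793
d^3_{-3,-1}: single k=2 term ⇒ +0.360487;  D = +0.132768+0.335147i
d^3_{-2,-1}: k∈[1..2] ⇒ +0.796067 -0.217655 = +0.578412;  D = +0.572251-0.084197i
d^3_{-1,-1}: k∈[0..2] ⇒ +0.680855 -0.744620 +0.076346 = +0.012582;  D = +0.001068-0.012536i
d^3_{0,-1}: k∈[0..2] ⇒ -0.872048 +0.357644 -0.016297 = -0.530701;  D = +0.504406+0.164979i
d^3_{1,-1}: k∈[0..2] ⇒ +0.558465 -0.101794 +0.001739 = +0.458410;  D = -0.238511+0.391474i
d^3_{2,-1}: k∈[0..1] ⇒ -0.217655 +0.014877 = -0.202778;  D = -0.144400-0.142364i
d^3_{3,-1}: single k=0 term ⇒ +0.049281;  D = +0.041717-0.026236i
Y_3^{m'}(θ=0.7312,φ=2.021) and Σ D·Y over m':
  (+0.1328+0.3351i)·(+0.1212+0.0271i)  (+0.5723-0.0842i)·(-0.2108+0.2658i)  (+0.0011-0.0125i)·(-0.1663-0.3440i)  (+0.5044+0.1650i)·(-0.0638+0.0000i)  (-0.2385+0.3915i)·(+0.1663-0.3440i)  (-0.1444-0.1424i)·(-0.2108-0.2658i)  (+0.0417-0.0262i)·(-0.1212+0.0271i)
Y_3^-1(R⁻¹ n̂) = -0.044613+0.425119i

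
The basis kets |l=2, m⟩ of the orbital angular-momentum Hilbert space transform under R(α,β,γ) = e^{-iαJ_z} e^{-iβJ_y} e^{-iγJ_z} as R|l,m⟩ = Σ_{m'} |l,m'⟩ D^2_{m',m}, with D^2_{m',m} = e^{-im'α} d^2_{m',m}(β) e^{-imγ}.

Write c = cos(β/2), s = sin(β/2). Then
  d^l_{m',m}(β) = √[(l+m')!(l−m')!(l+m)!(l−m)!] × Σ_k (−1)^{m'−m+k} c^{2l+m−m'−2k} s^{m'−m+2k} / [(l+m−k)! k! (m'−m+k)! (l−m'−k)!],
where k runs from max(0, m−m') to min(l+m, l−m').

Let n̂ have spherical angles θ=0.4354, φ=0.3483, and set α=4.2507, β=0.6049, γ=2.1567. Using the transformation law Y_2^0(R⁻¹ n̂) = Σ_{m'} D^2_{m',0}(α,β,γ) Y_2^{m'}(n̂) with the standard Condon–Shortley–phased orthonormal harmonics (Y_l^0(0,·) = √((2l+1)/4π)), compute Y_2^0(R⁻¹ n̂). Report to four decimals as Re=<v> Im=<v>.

Need the full column D^2_{m',0} for m'=−2..2 at α=4.2507, β=0.6049, γ=2.1567.
cos(β/2)=0.954610, sin(β/2)=0.297860
d^2_{-2,0}: single k=2 term ⇒ +0.198039;  D = -0.119443+0.157965i
d^2_{-1,0}: k∈[1..2] ⇒ +0.634695 -0.061793 = +0.572902;  D = -0.255206-0.512920i
d^2_{0,0}: k∈[0..2] ⇒ +0.830430 -0.323397 +0.007871 = +0.514905;  D = +0.514905+0.000000i
d^2_{1,0}: k∈[0..1] ⇒ -0.634695 +0.061793 = -0.572902;  D = +0.255206-0.512920i
d^2_{2,0}: single k=0 term ⇒ +0.198039;  D = -0.119443-0.157965i
Y_2^{m'}(θ=0.4354,φ=0.3483) and Σ D·Y over m':
  (-0.1194+0.1580i)·(+0.0527-0.0441i)  (-0.2552-0.5129i)·(+0.2777-0.1008i)  (+0.5149+0.0000i)·(+0.4625+0.0000i)  (+0.2552-0.5129i)·(-0.2777-0.1008i)  (-0.1194-0.1580i)·(+0.0527+0.0441i)
Y_2^0(R⁻¹ n̂) = -0.005716-0.000000i

Re=-0.0057 Im=0.0000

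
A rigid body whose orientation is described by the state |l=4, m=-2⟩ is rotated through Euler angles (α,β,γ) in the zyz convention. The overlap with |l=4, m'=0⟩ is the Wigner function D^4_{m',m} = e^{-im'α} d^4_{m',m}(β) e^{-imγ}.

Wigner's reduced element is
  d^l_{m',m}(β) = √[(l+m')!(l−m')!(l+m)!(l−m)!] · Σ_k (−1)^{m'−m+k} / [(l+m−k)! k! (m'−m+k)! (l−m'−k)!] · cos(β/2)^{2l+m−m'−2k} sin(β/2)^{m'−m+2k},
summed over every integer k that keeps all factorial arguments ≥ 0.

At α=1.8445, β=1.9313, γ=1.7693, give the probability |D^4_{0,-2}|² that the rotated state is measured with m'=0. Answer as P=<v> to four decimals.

P=0.0020

Split into d^4_{0,-2}(β=1.9313) × two z-phases.
Half-angle: c=0.568882, s=0.822419. N=√(24·24·2·720)=910.735966
k∈{0,1,2} keeps every argument non-negative
  k=0: (−1)^2·910.7360/(96)·0.5689^6·0.8224^2 = +0.217492
  k=1: (−1)^3·910.7360/(36)·0.5689^4·0.8224^4 = -1.212139
  k=2: (−1)^4·910.7360/(96)·0.5689^2·0.8224^6 = +0.950002
d^4_{0,-2}(1.9313) = +0.217492 -1.212139 +0.950002 = -0.044645
|D^4_{0,-2}|² = |d^4_{0,-2}(β)|² = (-0.044645)² = 0.001993 (the z-rotation phases have unit modulus)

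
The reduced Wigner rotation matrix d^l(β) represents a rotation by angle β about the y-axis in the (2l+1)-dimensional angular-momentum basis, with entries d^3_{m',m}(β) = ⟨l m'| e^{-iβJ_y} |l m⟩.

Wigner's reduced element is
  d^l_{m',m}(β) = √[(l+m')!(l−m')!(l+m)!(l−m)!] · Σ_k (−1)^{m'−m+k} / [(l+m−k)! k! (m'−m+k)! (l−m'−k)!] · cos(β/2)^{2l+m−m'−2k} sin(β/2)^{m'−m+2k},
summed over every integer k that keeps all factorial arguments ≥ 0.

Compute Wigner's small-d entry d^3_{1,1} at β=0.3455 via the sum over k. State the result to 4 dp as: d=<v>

d=0.6964

d^3_{1,1}(β=0.3455) via Wigner's sum:
c=cos(0.3455/2)=0.985116, s=sin(0.3455/2)=0.171892; N=√[24·2·24·2]=48.000000
k∈{0,1,2} keeps every argument non-negative
  k=0: (−1)^0·48.0000/(48)·0.9851^6·0.1719^0 = +0.913953
  k=1: (−1)^1·48.0000/(6)·0.9851^4·0.1719^2 = -0.222613
  k=2: (−1)^2·48.0000/(8)·0.9851^2·0.1719^4 = +0.005083
d^3_{1,1}(0.3455) = +0.913953 -0.222613 +0.005083 = +0.696423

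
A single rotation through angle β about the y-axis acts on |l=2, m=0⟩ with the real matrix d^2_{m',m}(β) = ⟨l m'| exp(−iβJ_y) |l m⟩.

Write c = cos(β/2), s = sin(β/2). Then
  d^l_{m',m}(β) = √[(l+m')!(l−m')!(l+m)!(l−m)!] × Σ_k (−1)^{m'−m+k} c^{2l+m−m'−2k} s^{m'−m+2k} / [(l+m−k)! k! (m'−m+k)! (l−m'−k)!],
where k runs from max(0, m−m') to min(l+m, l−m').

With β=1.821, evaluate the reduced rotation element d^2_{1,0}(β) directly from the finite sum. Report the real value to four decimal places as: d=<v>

d^2_{1,0}(β=1.821) via Wigner's sum:
Half-angle: c=0.613351, s=0.789811. N=√(6·1·2·2)=4.898979
k∈{0,1} keeps every argument non-negative
  k=0: (−1)^1·4.8990/(2)·0.6134^3·0.7898^1 = -0.446401
  k=1: (−1)^2·4.8990/(2)·0.6134^1·0.7898^3 = +0.740207
d^2_{1,0}(1.821) = -0.446401 +0.740207 = +0.293806

d=0.2938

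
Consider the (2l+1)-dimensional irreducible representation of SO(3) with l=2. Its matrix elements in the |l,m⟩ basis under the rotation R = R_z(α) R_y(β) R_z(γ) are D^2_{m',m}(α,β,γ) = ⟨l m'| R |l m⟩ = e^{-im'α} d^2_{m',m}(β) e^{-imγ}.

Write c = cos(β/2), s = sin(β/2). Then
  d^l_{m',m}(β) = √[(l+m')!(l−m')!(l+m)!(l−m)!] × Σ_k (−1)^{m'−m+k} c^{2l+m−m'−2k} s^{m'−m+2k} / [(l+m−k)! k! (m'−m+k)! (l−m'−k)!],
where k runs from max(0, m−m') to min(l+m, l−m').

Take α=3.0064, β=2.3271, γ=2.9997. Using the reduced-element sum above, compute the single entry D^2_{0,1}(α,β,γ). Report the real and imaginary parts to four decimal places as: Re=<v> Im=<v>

Re=0.6052 Im=0.0865

First d^2_{0,1}(β=2.3271), then the phase factors e^{-i(0)α} and e^{-i(1)γ}:
Half-angle: c=0.396082, s=0.918215. N=√(2·2·6·1)=4.898979
k: max(0,(1)−(0))=1 … min(2+(1),2−(0))=2
  k=1: (−1)^0·4.8990/(2)·0.3961^3·0.9182^1 = +0.139758
  k=2: (−1)^1·4.8990/(2)·0.3961^1·0.9182^3 = -0.751094
d^2_{0,1}(2.3271) = +0.139758 -0.751094 = -0.611336
D = (+1.000000+0.000000i)·(-0.611336)·(-0.989950-0.141417i) = +0.605192+0.086453i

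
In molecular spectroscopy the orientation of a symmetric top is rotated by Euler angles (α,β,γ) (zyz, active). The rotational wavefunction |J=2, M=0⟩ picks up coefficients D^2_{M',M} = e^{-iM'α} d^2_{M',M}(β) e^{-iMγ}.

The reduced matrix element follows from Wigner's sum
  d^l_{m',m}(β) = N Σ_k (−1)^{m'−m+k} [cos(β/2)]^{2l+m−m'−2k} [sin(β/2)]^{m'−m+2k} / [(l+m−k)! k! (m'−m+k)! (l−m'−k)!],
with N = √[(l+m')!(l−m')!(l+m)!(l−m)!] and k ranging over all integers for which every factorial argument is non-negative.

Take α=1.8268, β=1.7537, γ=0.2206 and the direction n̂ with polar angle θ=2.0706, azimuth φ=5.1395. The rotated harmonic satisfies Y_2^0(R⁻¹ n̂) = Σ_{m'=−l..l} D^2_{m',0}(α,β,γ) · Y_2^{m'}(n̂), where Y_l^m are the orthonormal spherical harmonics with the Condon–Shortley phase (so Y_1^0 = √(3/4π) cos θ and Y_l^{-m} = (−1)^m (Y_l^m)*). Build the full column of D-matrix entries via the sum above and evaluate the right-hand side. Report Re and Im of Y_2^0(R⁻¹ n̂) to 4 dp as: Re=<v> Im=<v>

Need the full column D^2_{m',0} for m'=−2..2 at α=1.8268, β=1.7537, γ=0.2206.
cos(β/2)=0.639576, sin(β/2)=0.768728
d^2_{-2,0}: single k=2 term ⇒ +0.592114;  D = -0.516183-0.290093i
d^2_{-1,0}: k∈[1..2] ⇒ +0.492634 -0.711682 = -0.219048;  D = +0.055466-0.211909i
d^2_{0,0}: k∈[0..2] ⇒ +0.167328 -0.966918 +0.349213 = -0.450376;  D = -0.450376+0.000000i
d^2_{1,0}: k∈[0..1] ⇒ -0.492634 +0.711682 = +0.219048;  D = -0.055466-0.211909i
d^2_{2,0}: single k=0 term ⇒ +0.592114;  D = -0.516183+0.290093i
Y_2^{m'}(θ=2.0706,φ=5.1395) and Σ D·Y over m':
  (-0.5162-0.2901i)·(-0.1954+0.2244i)  (+0.0555-0.2119i)·(-0.1346-0.2958i)  (-0.4504+0.0000i)·(-0.0981+0.0000i)  (-0.0555-0.2119i)·(+0.1346-0.2958i)  (-0.5162+0.2901i)·(-0.1954-0.2244i)
Y_2^0(R⁻¹ n̂) = +0.235824+0.000000i

Re=0.2358 Im=0.0000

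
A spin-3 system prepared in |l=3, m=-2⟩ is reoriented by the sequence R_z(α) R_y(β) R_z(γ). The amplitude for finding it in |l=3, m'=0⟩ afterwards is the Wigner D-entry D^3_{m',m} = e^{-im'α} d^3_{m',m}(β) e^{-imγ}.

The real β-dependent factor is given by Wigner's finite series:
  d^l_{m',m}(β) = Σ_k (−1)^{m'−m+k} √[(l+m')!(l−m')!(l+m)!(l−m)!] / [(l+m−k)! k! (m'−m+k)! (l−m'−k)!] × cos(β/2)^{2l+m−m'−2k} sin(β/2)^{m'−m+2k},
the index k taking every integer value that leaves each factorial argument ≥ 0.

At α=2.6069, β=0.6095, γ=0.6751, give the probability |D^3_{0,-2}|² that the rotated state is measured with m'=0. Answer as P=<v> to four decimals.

P=0.1354

D^3_{0,-2}(2.6069,0.6095,0.6751) = e^{-i·0·2.6069}·d^3_{0,-2}(0.6095)·e^{-i·-2·0.6751}. Compute d first:
c=cos(0.6095/2)=0.953922, s=sin(0.6095/2)=0.300055; N=√[6·6·1·120]=65.726707
k: max(0,(-2)−(0))=0 … min(3+(-2),3−(0))=1
  k=0: (−1)^2·65.7267/(12)·0.9539^4·0.3001^2 = +0.408332
  k=1: (−1)^3·65.7267/(12)·0.9539^2·0.3001^4 = -0.040401
d^3_{0,-2}(0.6095) = +0.408332 -0.040401 = +0.367931
|D^3_{0,-2}|² = |d^3_{0,-2}(β)|² = (+0.367931)² = 0.135373 (the z-rotation phases have unit modulus)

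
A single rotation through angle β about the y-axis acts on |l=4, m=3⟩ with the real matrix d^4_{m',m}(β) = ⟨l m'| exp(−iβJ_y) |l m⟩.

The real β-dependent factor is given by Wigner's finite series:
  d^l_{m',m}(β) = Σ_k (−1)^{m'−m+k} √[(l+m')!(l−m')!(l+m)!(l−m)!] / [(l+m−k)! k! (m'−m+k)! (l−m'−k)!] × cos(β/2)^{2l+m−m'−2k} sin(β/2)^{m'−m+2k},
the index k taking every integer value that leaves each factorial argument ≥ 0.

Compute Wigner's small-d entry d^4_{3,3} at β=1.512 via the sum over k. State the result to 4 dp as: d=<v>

d^4_{3,3}(β=1.512) via Wigner's sum:
c=cos(1.512/2)=0.727586, s=sin(1.512/2)=0.686017; N=√[5040·1·5040·1]=5040.000000
Admissible k: 0..1 (factorial args all ≥0)
  k=0: (−1)^0·5040.0000/(5040)·0.7276^8·0.6860^0 = +0.078537
  k=1: (−1)^1·5040.0000/(720)·0.7276^6·0.6860^2 = -0.488734
d^4_{3,3}(1.512) = +0.078537 -0.488734 = -0.410197

d=-0.4102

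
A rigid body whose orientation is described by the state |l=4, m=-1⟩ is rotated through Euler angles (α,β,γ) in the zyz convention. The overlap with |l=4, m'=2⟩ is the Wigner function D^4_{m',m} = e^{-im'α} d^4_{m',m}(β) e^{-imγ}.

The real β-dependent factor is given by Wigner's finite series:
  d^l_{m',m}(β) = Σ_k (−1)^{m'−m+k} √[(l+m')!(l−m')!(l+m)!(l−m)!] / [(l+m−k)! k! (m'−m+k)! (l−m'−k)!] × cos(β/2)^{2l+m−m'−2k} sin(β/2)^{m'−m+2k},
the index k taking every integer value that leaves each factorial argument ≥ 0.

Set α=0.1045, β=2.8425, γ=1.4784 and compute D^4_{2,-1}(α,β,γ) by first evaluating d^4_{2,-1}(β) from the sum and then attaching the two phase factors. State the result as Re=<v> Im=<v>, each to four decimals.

Re=-0.1541 Im=-0.4956

First d^4_{2,-1}(β=2.8425), then the phase factors e^{-i(2)α} and e^{-i(-1)γ}:
Half-angle: c=0.148990, s=0.988839. N=√(720·2·6·120)=1018.233765
Admissible k: 0..2 (factorial args all ≥0)
  k=0: (−1)^3·1018.2338/(72)·0.1490^5·0.9888^3 = -0.001004
  k=1: (−1)^4·1018.2338/(48)·0.1490^3·0.9888^5 = +0.066329
  k=2: (−1)^5·1018.2338/(240)·0.1490^1·0.9888^7 = -0.584346
d^4_{2,-1}(2.8425) = -0.001004 +0.066329 -0.584346 = -0.519022
D = (+0.978239-0.207482i)·(-0.519022)·(+0.092265+0.995734i) = -0.154074-0.495626i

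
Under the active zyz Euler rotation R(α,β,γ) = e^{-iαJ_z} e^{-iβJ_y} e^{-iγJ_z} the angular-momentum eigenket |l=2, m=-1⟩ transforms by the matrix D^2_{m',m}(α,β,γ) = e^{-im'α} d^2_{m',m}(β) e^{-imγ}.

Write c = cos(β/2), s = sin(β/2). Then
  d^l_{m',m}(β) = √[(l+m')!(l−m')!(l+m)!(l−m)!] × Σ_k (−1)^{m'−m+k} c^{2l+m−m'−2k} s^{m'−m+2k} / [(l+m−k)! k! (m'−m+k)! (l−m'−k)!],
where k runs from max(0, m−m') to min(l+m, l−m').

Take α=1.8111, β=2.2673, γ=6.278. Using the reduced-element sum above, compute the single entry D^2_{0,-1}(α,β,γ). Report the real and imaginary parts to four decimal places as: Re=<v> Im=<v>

Re=0.6027 Im=-0.0031

Split into d^2_{0,-1}(β=2.2673) × two z-phases.
c=cos(2.2673/2)=0.423356, s=sin(2.2673/2)=0.905963; N=√[2·2·1·6]=4.898979
Admissible k: 0..1 (factorial args all ≥0)
  k=0: (−1)^1·4.8990/(2)·0.4234^3·0.9060^1 = -0.168385
  k=1: (−1)^2·4.8990/(2)·0.4234^1·0.9060^3 = +0.771105
d^2_{0,-1}(2.2673) = -0.168385 +0.771105 = +0.602720
Attach z-rotation phases: D = e^{-i(0)(1.8111)}·(+0.602720)·e^{-i(-1)(6.278)} = +0.602712-0.003125i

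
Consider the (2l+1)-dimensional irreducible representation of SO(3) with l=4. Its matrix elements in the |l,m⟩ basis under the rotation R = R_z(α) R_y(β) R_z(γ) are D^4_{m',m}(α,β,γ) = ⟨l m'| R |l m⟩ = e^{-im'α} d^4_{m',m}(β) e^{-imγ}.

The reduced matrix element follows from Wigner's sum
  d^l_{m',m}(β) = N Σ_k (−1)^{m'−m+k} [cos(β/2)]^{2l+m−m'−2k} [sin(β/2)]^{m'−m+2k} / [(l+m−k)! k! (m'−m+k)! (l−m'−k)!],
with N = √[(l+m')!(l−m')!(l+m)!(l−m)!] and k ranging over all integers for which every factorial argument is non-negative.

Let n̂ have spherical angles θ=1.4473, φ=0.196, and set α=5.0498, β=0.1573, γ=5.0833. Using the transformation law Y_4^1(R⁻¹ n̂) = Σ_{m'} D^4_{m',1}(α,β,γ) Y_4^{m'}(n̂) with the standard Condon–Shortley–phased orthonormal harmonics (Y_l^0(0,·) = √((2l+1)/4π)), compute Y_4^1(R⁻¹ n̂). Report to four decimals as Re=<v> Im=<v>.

Need the full column D^4_{m',1} for m'=−4..4 at α=5.0498, β=0.1573, γ=5.0833.
cos(β/2)=0.996909, sin(β/2)=0.078569
d^4_{-4,1}: single k=5 term ⇒ +0.000022;  D = -0.000018+0.000012i
d^4_{-3,1}: k∈[4..5] ⇒ +0.000498 -0.000002 = +0.000496;  D = -0.000397-0.000297i
d^4_{-2,1}: k∈[3..5] ⇒ +0.006754 -0.000063 +0.000000 = +0.006691;  D = +0.002002-0.006384i
d^4_{-1,1}: k∈[2..5] ⇒ +0.060595 -0.001129 +0.000004 -0.000000 = +0.059469;  D = +0.059436-0.001992i
d^4_{0,1}: k∈[1..4] ⇒ +0.343838 -0.012814 +0.000080 -0.000000 = +0.331103;  D = +0.120013+0.308587i
d^4_{1,1}: k∈[0..3] ⇒ +0.975535 -0.090892 +0.001129 -0.000002 = +0.885770;  D = -0.672702+0.576247i
d^4_{2,1}: k∈[0..2] ⇒ -0.326193 +0.010131 -0.000042 = -0.316104;  D = +0.273523+0.158453i
d^4_{3,1}: k∈[0..1] ⇒ +0.048095 -0.000498 = +0.047598;  D = +0.008879-0.046762i
d^4_{4,1}: single k=0 term ⇒ -0.003574;  D = -0.003534+0.000533i
Y_4^{m'}(θ=1.4473,φ=0.196) and Σ D·Y over m':
  (-0.0000+0.0000i)·(+0.3039-0.3031i)  (-0.0004-0.0003i)·(+0.1254-0.0836i)  (+0.0020-0.0064i)·(-0.2721+0.1125i)  (+0.0594-0.0020i)·(-0.1641+0.0326i)  (+0.1200+0.3086i)·(+0.2701+0.0000i)  (-0.6727+0.5762i)·(+0.1641+0.0326i)  (+0.2735+0.1585i)·(-0.2721-0.1125i)  (+0.0089-0.0468i)·(-0.1254-0.0836i)  (-0.0035+0.0005i)·(+0.3039+0.3031i)
Y_4^1(R⁻¹ n̂) = -0.169253+0.090558i

Re=-0.1693 Im=0.0906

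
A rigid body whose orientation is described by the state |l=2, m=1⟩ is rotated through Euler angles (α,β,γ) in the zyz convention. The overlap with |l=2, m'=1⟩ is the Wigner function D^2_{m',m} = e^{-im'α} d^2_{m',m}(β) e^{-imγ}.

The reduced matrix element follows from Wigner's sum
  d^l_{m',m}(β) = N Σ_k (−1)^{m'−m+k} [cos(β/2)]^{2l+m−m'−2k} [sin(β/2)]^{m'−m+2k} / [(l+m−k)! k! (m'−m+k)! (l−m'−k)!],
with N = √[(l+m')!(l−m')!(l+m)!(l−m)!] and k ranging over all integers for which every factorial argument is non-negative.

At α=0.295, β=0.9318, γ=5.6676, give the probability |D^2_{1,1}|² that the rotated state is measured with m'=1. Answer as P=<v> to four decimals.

P=0.0237

First d^2_{1,1}(β=0.9318), then the phase factors e^{-i(1)α} and e^{-i(1)γ}:
c=cos(0.9318/2)=0.893418, s=sin(0.9318/2)=0.449227; N=√[6·1·6·1]=6.000000
Admissible k: 0..1 (factorial args all ≥0)
  k=0: (−1)^0·6.0000/(6)·0.8934^4·0.4492^0 = +0.637115
  k=1: (−1)^1·6.0000/(2)·0.8934^2·0.4492^2 = -0.483239
d^2_{1,1}(0.9318) = +0.637115 -0.483239 = +0.153876
|D^2_{1,1}|² = |d^2_{1,1}(β)|² = (+0.153876)² = 0.023678 (the z-rotation phases have unit modulus)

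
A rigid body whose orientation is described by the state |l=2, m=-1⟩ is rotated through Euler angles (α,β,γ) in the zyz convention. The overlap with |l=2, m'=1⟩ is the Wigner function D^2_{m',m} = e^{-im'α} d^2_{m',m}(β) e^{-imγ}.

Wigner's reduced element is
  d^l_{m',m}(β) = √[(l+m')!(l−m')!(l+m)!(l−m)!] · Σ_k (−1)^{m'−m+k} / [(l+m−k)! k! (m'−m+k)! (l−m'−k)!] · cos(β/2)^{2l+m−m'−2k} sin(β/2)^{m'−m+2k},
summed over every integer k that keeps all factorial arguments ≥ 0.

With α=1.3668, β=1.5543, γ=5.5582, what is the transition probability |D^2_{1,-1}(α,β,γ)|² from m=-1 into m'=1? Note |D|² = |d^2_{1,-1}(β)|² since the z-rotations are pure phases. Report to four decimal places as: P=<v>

P=0.2580

Split into d^2_{1,-1}(β=1.5543) × two z-phases.
c=cos(1.5543/2)=0.712915, s=sin(1.5543/2)=0.701250; N=√[6·1·1·6]=6.000000
k: max(0,(-1)−(1))=0 … min(2+(-1),2−(1))=1
  k=0: (−1)^2·6.0000/(2)·0.7129^2·0.7013^2 = +0.749796
  k=1: (−1)^3·6.0000/(6)·0.7129^0·0.7013^4 = -0.241820
d^2_{1,-1}(1.5543) = +0.749796 -0.241820 = +0.507976
|D^2_{1,-1}|² = |d^2_{1,-1}(β)|² = (+0.507976)² = 0.258039 (the z-rotation phases have unit modulus)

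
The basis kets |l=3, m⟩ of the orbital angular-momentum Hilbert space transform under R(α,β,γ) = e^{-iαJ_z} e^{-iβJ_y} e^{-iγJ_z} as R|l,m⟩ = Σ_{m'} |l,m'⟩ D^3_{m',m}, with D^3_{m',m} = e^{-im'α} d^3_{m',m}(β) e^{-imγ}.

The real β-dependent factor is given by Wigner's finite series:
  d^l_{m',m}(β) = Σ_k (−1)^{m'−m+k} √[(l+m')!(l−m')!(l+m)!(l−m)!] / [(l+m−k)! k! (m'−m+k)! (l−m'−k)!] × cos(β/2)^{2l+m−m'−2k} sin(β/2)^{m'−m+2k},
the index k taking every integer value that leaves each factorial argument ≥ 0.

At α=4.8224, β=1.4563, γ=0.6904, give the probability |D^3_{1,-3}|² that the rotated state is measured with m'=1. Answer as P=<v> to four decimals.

P=0.1791

Split into d^3_{1,-3}(β=1.4563) × two z-phases.
c=cos(1.4563/2)=0.746407, s=sin(1.4563/2)=0.665490; N=√[24·2·1·720]=185.903201
The bounds max(0,m−m')=0 and min(l+m,l−m')=0 give 1 term
  k=0: (−1)^4·185.9032/(48)·0.7464^2·0.6655^4 = +0.423217
d^3_{1,-3}(1.4563) = +0.423217
|D^3_{1,-3}|² = |d^3_{1,-3}(β)|² = (+0.423217)² = 0.179112 (the z-rotation phases have unit modulus)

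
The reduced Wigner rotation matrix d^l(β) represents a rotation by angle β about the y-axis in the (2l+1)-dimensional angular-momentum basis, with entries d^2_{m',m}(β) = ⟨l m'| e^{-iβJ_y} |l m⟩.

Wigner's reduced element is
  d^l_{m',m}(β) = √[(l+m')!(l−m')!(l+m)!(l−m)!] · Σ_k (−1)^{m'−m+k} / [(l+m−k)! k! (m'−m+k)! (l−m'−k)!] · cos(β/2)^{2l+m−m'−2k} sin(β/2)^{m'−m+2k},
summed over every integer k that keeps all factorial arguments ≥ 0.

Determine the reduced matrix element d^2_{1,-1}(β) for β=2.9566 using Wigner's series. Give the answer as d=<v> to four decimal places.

d=-0.9576

d^2_{1,-1}(β=2.9566) via Wigner's sum:
c=cos(2.9566/2)=0.092364, s=sin(2.9566/2)=0.995725; N=√[6·1·1·6]=6.000000
The bounds max(0,m−m')=0 and min(l+m,l−m')=1 give 2 terms
  k=0: (−1)^2·6.0000/(2)·0.0924^2·0.9957^2 = +0.025375
  k=1: (−1)^3·6.0000/(6)·0.0924^0·0.9957^4 = -0.983010
d^2_{1,-1}(2.9566) = +0.025375 -0.983010 = -0.957635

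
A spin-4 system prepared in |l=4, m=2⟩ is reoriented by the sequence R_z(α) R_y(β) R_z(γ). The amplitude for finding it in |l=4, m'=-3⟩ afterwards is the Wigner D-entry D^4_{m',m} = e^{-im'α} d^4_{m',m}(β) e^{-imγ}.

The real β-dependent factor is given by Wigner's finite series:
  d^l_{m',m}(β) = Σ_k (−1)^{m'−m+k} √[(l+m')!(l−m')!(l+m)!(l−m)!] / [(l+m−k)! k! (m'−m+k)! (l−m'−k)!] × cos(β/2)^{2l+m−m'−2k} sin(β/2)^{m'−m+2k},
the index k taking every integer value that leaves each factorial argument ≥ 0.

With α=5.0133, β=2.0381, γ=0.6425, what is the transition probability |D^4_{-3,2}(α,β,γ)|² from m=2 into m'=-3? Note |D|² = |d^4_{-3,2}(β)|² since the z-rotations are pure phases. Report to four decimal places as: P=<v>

First d^4_{-3,2}(β=2.0381), then the phase factors e^{-i(-3)α} and e^{-i(2)γ}:
Half-angle: c=0.524175, s=0.851610. N=√(1·5040·720·2)=2693.993318
k∈{5,6} keeps every argument non-negative
  k=5: (−1)^0·2693.9933/(240)·0.5242^3·0.8516^5 = +0.724135
  k=6: (−1)^1·2693.9933/(720)·0.5242^1·0.8516^7 = -0.637129
d^4_{-3,2}(2.0381) = +0.724135 -0.637129 = +0.087006
|D^4_{-3,2}|² = |d^4_{-3,2}(β)|² = (+0.087006)² = 0.007570 (the z-rotation phases have unit modulus)

P=0.0076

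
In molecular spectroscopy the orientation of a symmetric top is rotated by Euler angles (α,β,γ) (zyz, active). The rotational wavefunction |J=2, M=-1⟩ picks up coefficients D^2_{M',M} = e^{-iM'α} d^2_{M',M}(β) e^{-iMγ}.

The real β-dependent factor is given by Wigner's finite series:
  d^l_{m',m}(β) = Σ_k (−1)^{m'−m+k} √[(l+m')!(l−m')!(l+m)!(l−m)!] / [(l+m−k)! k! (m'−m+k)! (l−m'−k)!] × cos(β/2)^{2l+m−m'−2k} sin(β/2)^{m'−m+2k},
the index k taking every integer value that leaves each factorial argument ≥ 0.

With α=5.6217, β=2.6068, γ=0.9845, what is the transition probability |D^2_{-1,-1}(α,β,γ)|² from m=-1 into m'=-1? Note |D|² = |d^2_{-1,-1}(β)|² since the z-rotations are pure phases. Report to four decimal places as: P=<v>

P=0.0361

D^2_{-1,-1}(5.6217,2.6068,0.9845) = e^{-i·-1·5.6217}·d^2_{-1,-1}(2.6068)·e^{-i·-1·0.9845}. Compute d first:
Half-angle: c=0.264221, s=0.964462. N=√(1·6·1·6)=6.000000
k: max(0,(-1)−(-1))=0 … min(2+(-1),2−(-1))=1
  k=0: (−1)^0·6.0000/(6)·0.2642^4·0.9645^0 = +0.004874
  k=1: (−1)^1·6.0000/(2)·0.2642^2·0.9645^2 = -0.194817
d^2_{-1,-1}(2.6068) = +0.004874 -0.194817 = -0.189943
|D^2_{-1,-1}|² = |d^2_{-1,-1}(β)|² = (-0.189943)² = 0.036078 (the z-rotation phases have unit modulus)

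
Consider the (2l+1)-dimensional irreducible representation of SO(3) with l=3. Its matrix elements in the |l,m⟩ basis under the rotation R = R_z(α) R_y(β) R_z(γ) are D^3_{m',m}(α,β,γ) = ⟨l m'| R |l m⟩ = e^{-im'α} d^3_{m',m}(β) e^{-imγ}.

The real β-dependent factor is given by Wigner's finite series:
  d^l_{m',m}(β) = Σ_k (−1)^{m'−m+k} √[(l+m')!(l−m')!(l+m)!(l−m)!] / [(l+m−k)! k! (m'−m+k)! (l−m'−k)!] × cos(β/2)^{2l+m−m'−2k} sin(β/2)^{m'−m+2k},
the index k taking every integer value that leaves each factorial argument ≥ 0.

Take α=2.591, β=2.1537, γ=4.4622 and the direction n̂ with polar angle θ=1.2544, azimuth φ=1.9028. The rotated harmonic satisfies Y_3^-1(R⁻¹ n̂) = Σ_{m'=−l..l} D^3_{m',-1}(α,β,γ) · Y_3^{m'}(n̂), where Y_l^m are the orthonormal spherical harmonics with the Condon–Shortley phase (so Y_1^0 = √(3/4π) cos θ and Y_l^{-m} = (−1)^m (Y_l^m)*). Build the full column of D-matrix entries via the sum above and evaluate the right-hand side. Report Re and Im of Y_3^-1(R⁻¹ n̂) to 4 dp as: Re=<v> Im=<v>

Need the full column D^3_{m',-1} for m'=−3..3 at α=2.591, β=2.1537, γ=4.4622.
cos(β/2)=0.474104, sin(β/2)=0.880469
d^3_{-3,-1}: single k=2 term ⇒ +0.151694;  D = +0.143451-0.049323i
d^3_{-2,-1}: k∈[1..2] ⇒ +0.066693 -0.460037 = -0.393344;  D = +0.383913+0.085617i
d^3_{-1,-1}: k∈[0..2] ⇒ +0.011356 -0.313338 +0.810503 = +0.508521;  D = +0.365068+0.354005i
d^3_{0,-1}: k∈[0..2] ⇒ -0.073059 +0.755919 -0.869029 = -0.186169;  D = +0.046093+0.180373i
d^3_{1,-1}: k∈[0..2] ⇒ +0.235003 -1.080671 +0.465890 = -0.379777;  D = +0.112378-0.362769i
d^3_{2,-1}: k∈[0..1] ⇒ -0.460037 +0.793311 = +0.333274;  D = +0.250601-0.219705i
d^3_{3,-1}: single k=0 term ⇒ +0.523177;  D = -0.515706+0.088104i
Y_3^{m'}(θ=1.2544,φ=1.9028) and Σ D·Y over m':
  (+0.1435-0.0493i)·(+0.3006+0.1947i)  (+0.3839+0.0856i)·(-0.2262+0.1770i)  (+0.3651+0.3540i)·(+0.0517+0.1498i)  (+0.0461+0.1804i)·(-0.2921+0.0000i)  (+0.1124-0.3628i)·(-0.0517+0.1498i)  (+0.2506-0.2197i)·(-0.2262-0.1770i)  (-0.5157+0.0881i)·(-0.3006+0.1947i)
Y_3^-1(R⁻¹ n̂) = -0.006076-0.004004i

Re=-0.0061 Im=-0.0040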